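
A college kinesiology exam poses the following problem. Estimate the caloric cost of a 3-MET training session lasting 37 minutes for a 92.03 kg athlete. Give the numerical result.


kcal = MET * mass * time_hr
Convert time: 37 min = 0.6167 hr
kcal = 3 * 92.03 * 0.6167
kcal = 170.2555 kcal

170.2555 kcal


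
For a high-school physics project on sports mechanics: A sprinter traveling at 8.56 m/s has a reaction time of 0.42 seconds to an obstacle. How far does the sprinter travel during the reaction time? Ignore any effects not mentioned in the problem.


d = v * t
d = 8.56 * 0.42
d = 3.5952 m

3.5952 m


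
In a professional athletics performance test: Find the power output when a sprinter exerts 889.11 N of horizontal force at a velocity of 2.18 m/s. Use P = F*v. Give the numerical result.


P = F * v
P = 889.11 * 2.18
P = 1938.2598 W

1938.2598 W


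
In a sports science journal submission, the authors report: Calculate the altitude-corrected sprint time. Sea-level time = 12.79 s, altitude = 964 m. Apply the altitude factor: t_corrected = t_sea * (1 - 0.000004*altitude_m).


Correction factor = 1 - 0.000004 * 964 = 0.996144
t_corrected = t_sea * factor = 12.79 * 0.996144
t_corrected = 12.7407 s

12.7407 s


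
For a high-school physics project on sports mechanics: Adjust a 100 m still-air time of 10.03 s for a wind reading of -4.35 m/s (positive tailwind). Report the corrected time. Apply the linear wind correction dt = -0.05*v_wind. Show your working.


dt = -0.05 * v_wind = -0.05 * -4.35 = 0.2175 s
t_corrected = t_still + dt = 10.03 + (0.2175)
t_corrected = 10.2475 s

10.2475 s


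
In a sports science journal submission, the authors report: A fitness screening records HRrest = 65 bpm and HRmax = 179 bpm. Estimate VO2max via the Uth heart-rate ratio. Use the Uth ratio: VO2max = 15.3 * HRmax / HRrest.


VO2max = 15.3 * HRmax / HRrest
VO2max = 15.3 * 179 / 65
VO2max = 2738.7 / 65 = 42.1338 mL/kg/min

42.1338 mL/kg/min


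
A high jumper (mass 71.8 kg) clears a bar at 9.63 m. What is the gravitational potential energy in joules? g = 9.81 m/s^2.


PE = m * g * h
PE = 71.8 * 9.81 * 9.63
PE = 704.358 * 9.63 = 6782.9675 J

6782.9675 J


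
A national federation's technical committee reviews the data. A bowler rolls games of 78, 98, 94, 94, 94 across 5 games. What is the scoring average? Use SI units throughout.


Average = sum / n
Sum = 458
Average = 458 / 5 = 91.6

91.6


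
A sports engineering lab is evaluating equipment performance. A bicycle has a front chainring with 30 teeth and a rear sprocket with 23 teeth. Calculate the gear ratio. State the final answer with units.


GR = front_teeth / rear_teeth
GR = 30 / 23
GR = 1.3043

1.3043


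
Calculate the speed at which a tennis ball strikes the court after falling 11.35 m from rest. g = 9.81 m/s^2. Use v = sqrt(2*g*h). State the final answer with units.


v = sqrt(2 * g * h)
v = sqrt(2 * 9.81 * 11.35)
v = sqrt(222.687) = 14.9227 m/s

14.9227 m/s


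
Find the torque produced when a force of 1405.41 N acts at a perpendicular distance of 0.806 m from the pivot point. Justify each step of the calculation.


tau = F * d
tau = 1405.41 * 0.806
tau = 1132.7605 N*m

1132.7605 N*m


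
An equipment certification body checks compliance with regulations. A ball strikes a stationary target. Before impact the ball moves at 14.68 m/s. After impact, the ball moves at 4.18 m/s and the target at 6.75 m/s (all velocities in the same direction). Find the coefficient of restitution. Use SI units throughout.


e = (v2_after - v1_after) / (v1_before - v2_before)
Numerator = 6.75 - 4.18 = 2.57
Denominator = 14.68 - 0 = 14.68
e = 2.57 / 14.68 = 0.1751

0.1751


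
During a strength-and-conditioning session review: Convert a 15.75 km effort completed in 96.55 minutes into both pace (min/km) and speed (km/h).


Pace = time / distance = 96.55 min / 15.75 km = 6.1302 min/km
Speed = distance / time_in_hours = 15.75 / 1.6092 hr
Speed = 9.7877 km/h

6.1302 min/km, 9.7877 km/h


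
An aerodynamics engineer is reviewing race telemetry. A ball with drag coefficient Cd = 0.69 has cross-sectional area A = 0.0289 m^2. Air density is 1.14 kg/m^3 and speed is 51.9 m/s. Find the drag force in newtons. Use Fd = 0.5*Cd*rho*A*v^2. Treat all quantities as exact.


Fd = 0.5 * Cd * rho * A * v^2
Fd = 0.5 * 0.69 * 1.14 * 0.0289 * 51.9^2
v^2 = 2693.61
Fd = 0.5 * 0.69 * 1.14 * 0.0289 * 2693.61 = 30.6166 N

30.6166 N


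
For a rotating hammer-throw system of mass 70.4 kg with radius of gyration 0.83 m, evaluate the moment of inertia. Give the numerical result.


I = m * k^2
I = 70.4 * 0.83^2
I = 70.4 * 0.6889 = 48.4986 kg*m^2

48.4986 kg*m^2


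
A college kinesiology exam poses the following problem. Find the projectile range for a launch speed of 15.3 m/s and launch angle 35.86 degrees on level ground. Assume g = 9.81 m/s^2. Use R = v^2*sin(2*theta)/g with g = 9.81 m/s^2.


R = v^2 * sin(2*theta) / g
Convert angle to radians: theta = 35.86 deg = 0.6259 rad
sin(2*theta) = sin(1.2518) = 0.9495
R = 15.3^2 * 0.9495 / 9.81
R = 234.09 * 0.9495 / 9.81 = 22.6582 m

22.6582 m


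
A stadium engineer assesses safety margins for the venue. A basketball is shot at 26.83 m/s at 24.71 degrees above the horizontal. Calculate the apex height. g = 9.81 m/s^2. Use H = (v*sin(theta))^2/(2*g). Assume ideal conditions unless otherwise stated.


H = (v*sin(theta))^2 / (2*g)
vy = v*sin(theta) = 26.83 * sin(24.71 deg) = 11.2156 m/s
H = vy^2 / (2*g) = 125.7903 / (2*9.81)
H = 125.7903 / 19.62 = 6.4113 m

6.4113 m


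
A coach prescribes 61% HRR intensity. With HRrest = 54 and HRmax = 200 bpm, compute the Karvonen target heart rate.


Target = HRrest + pct*(HRmax - HRrest)
Heart rate reserve = HRmax - HRrest = 200 - 54 = 146 bpm
Fraction = 61% = 0.61
Target = 54 + 0.61 * 146
Target = 54 + 89.06 = 143.06 bpm

143.06 bpm


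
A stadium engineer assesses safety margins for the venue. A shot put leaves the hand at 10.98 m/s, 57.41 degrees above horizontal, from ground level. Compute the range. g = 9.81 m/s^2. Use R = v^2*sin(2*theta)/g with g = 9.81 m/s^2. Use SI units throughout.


R = v^2 * sin(2*theta) / g
Convert angle to radians: theta = 57.41 deg = 1.002 rad
sin(2*theta) = sin(2.004) = 0.9076
R = 10.98^2 * 0.9076 / 9.81
R = 120.5604 * 0.9076 / 9.81 = 11.1544 m

11.1544 m


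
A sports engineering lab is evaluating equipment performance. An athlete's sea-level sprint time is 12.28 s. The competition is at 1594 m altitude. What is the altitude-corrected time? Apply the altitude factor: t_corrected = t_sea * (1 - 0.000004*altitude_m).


Correction factor = 1 - 0.000004 * 1594 = 0.993624
t_corrected = t_sea * factor = 12.28 * 0.993624
t_corrected = 12.2017 s

12.2017 s


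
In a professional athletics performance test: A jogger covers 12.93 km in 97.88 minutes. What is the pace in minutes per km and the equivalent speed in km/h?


Pace = time / distance = 97.88 min / 12.93 km = 7.57 min/km
Speed = distance / time_in_hours = 12.93 / 1.6313 hr
Speed = 7.926 km/h

7.57 min/km, 7.926 km/h


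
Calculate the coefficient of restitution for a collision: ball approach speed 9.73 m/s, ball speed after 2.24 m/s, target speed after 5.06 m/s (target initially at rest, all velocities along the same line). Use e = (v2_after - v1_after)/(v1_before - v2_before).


e = (v2_after - v1_after) / (v1_before - v2_before)
Numerator = 5.06 - 2.24 = 2.82
Denominator = 9.73 - 0 = 9.73
e = 2.82 / 9.73 = 0.2898

0.2898


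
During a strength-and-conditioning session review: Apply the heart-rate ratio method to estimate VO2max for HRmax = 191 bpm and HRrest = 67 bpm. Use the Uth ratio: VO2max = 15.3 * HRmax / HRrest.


VO2max = 15.3 * HRmax / HRrest
VO2max = 15.3 * 191 / 67
VO2max = 2922.3 / 67 = 43.6164 mL/kg/min

43.6164 mL/kg/min


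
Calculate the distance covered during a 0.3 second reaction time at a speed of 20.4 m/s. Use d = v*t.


d = v * t
d = 20.4 * 0.3
d = 6.12 m

6.12 m


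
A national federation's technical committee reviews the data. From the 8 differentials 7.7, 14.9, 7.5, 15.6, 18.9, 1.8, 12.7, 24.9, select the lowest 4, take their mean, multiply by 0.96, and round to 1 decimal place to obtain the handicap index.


All differentials: 7.7, 14.9, 7.5, 15.6, 18.9, 1.8, 12.7, 24.9
Sorted: 1.8, 7.5, 7.7, 12.7, 14.9, 15.6, 18.9, 24.9
Best 4: 1.8, 7.5, 7.7, 12.7
Average of best = 29.7 / 4 = 7.425
Raw index = 7.425 * 0.96 = 7.128
Handicap index = round(7.128, 1) = 7.1

7.1


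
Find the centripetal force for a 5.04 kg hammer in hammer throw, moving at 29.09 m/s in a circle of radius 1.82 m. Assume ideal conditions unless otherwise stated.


Fc = m * v^2 / r
v^2 = 29.09^2 = 846.2281
Fc = 5.04 * 846.2281 / 1.82
Fc = 4264.9896 / 1.82 = 2343.4009 N

2343.4009 N


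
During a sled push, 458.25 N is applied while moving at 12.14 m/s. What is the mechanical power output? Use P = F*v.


P = F * v
P = 458.25 * 12.14
P = 5563.155 W

5563.155 W


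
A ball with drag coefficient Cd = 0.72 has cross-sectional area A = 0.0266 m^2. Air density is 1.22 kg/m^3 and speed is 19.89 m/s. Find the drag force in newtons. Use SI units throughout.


Fd = 0.5 * Cd * rho * A * v^2
Fd = 0.5 * 0.72 * 1.22 * 0.0266 * 19.89^2
v^2 = 395.6121
Fd = 0.5 * 0.72 * 1.22 * 0.0266 * 395.6121 = 4.6218 N

4.6218 N


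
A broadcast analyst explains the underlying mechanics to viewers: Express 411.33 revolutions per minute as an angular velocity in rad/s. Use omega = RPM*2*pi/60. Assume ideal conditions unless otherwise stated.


omega = RPM * 2 * pi / 60
omega = 411.33 * 2 * 3.14159 / 60
omega = 2584.4626 / 60 = 43.0744 rad/s

43.0744 rad/s


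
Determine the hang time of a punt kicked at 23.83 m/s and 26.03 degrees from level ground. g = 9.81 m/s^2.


T = 2*v*sin(theta)/g
sin(theta) = sin(26.03 deg) = 0.4388
T = 2*23.83*0.4388 / 9.81
T = 20.9152 / 9.81 = 2.132 s

2.132 s


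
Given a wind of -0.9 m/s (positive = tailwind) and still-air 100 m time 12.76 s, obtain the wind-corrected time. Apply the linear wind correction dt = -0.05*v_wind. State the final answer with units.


dt = -0.05 * v_wind = -0.05 * -0.9 = 0.045 s
t_corrected = t_still + dt = 12.76 + (0.045)
t_corrected = 12.805 s

12.805 s


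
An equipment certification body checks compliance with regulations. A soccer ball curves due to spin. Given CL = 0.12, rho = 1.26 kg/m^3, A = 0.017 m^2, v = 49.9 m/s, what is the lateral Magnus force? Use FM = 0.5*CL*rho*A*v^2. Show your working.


FM = 0.5 * CL * rho * A * v^2
FM = 0.5 * 0.12 * 1.26 * 0.017 * 49.9^2
v^2 = 2490.01
FM = 0.5 * 0.12 * 1.26 * 0.017 * 2490.01 = 3.2002 N

3.2002 N


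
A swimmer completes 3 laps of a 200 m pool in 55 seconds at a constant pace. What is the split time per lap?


Split time = total_time / n_laps = 55 / 3
Split time = 18.3333 s per lap

18.3333 s


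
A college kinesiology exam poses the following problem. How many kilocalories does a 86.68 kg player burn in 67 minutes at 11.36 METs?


kcal = MET * mass * time_hr
Convert time: 67 min = 1.1167 hr
kcal = 11.36 * 86.68 * 1.1167
kcal = 1099.5647 kcal

1099.5647 kcal


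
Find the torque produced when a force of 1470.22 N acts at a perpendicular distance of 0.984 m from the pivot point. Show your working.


tau = F * d
tau = 1470.22 * 0.984
tau = 1446.6965 N*m

1446.6965 N*m


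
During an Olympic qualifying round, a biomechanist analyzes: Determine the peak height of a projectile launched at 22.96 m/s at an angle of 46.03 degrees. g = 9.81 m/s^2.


H = (v*sin(theta))^2 / (2*g)
vy = v*sin(theta) = 22.96 * sin(46.03 deg) = 16.5244 m/s
H = vy^2 / (2*g) = 273.0555 / (2*9.81)
H = 273.0555 / 19.62 = 13.9172 m

13.9172 m


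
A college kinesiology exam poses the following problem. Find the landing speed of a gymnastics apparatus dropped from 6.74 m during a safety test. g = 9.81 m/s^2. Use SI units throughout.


v = sqrt(2 * g * h)
v = sqrt(2 * 9.81 * 6.74)
v = sqrt(132.2388) = 11.4995 m/s

11.4995 m/s


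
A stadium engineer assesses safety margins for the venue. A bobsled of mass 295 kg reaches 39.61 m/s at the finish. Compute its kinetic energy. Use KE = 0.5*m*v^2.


KE = 0.5 * m * v^2
KE = 0.5 * 295 * 39.61^2
KE = 0.5 * 295 * 1568.9521 = 231420.4347 J

231420.4347 J


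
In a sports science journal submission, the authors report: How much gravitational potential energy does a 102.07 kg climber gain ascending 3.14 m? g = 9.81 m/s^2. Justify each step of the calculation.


PE = m * g * h
PE = 102.07 * 9.81 * 3.14
PE = 1001.3067 * 3.14 = 3144.103 J

3144.103 J


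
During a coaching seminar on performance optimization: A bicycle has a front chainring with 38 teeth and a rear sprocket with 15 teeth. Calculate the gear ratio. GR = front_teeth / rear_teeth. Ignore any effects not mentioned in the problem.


GR = front_teeth / rear_teeth
GR = 38 / 15
GR = 2.5333

2.5333


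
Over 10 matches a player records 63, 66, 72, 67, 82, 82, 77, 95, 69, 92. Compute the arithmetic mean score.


Average = sum / n
Sum = 765
Average = 765 / 10 = 76.5

76.5


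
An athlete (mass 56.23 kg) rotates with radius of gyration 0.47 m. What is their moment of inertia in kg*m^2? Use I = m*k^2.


I = m * k^2
I = 56.23 * 0.47^2
I = 56.23 * 0.2209 = 12.4212 kg*m^2

12.4212 kg*m^2


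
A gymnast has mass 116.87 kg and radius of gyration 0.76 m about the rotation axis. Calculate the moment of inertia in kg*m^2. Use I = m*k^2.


I = m * k^2
I = 116.87 * 0.76^2
I = 116.87 * 0.5776 = 67.5041 kg*m^2

67.5041 kg*m^2


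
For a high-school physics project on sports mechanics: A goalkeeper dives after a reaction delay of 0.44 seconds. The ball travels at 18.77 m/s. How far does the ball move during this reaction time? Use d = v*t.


d = v * t
d = 18.77 * 0.44
d = 8.2588 m

8.2588 m


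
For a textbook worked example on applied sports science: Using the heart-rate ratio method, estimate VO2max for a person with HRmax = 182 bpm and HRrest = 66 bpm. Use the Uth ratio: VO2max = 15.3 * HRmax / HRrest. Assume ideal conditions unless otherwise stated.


VO2max = 15.3 * HRmax / HRrest
VO2max = 15.3 * 182 / 66
VO2max = 2784.6 / 66 = 42.1909 mL/kg/min

42.1909 mL/kg/min


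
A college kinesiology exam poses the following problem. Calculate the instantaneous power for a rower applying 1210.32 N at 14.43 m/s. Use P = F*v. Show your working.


P = F * v
P = 1210.32 * 14.43
P = 17464.9176 W

17464.9176 W


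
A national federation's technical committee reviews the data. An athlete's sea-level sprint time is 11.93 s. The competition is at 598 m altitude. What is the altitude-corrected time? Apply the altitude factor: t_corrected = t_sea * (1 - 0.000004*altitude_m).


Correction factor = 1 - 0.000004 * 598 = 0.997608
t_corrected = t_sea * factor = 11.93 * 0.997608
t_corrected = 11.9015 s

11.9015 s


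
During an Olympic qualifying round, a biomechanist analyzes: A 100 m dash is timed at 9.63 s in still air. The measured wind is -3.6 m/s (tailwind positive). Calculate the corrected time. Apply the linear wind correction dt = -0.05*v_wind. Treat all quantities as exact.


dt = -0.05 * v_wind = -0.05 * -3.6 = 0.18 s
t_corrected = t_still + dt = 9.63 + (0.18)
t_corrected = 9.81 s

9.81 s


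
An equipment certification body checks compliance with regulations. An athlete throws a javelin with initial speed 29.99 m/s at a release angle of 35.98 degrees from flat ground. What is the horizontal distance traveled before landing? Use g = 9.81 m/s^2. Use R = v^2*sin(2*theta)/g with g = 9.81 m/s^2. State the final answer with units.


R = v^2 * sin(2*theta) / g
Convert angle to radians: theta = 35.98 deg = 0.628 rad
sin(2*theta) = sin(1.2559) = 0.9508
R = 29.99^2 * 0.9508 / 9.81
R = 899.4001 * 0.9508 / 9.81 = 87.1749 m

87.1749 m


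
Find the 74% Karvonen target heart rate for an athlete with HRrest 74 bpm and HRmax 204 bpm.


Target = HRrest + pct*(HRmax - HRrest)
Heart rate reserve = HRmax - HRrest = 204 - 74 = 130 bpm
Fraction = 74% = 0.74
Target = 74 + 0.74 * 130
Target = 74 + 96.2 = 170.2 bpm

170.2 bpm


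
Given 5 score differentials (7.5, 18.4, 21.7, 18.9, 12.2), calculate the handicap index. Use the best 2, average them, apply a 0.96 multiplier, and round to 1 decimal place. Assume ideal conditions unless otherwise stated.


All differentials: 7.5, 18.4, 21.7, 18.9, 12.2
Sorted: 7.5, 12.2, 18.4, 18.9, 21.7
Best 2: 7.5, 12.2
Average of best = 19.7 / 2 = 9.85
Raw index = 9.85 * 0.96 = 9.456
Handicap index = round(9.456, 1) = 9.5

9.5


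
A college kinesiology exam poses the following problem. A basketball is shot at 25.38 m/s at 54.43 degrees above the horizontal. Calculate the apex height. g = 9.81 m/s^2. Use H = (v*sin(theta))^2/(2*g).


H = (v*sin(theta))^2 / (2*g)
vy = v*sin(theta) = 25.38 * sin(54.43 deg) = 20.6442 m/s
H = vy^2 / (2*g) = 426.1842 / (2*9.81)
H = 426.1842 / 19.62 = 21.7219 m

21.7219 m


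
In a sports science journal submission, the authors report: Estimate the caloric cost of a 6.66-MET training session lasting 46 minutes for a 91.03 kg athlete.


kcal = MET * mass * time_hr
Convert time: 46 min = 0.7667 hr
kcal = 6.66 * 91.03 * 0.7667
kcal = 464.7992 kcal

464.7992 kcal


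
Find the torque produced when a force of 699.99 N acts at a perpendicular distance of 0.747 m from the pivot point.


tau = F * d
tau = 699.99 * 0.747
tau = 522.8925 N*m

522.8925 N*m


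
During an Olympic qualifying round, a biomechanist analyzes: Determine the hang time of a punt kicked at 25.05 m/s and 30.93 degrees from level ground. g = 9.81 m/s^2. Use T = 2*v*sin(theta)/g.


T = 2*v*sin(theta)/g
sin(theta) = sin(30.93 deg) = 0.514
T = 2*25.05*0.514 / 9.81
T = 25.7509 / 9.81 = 2.625 s

2.625 s


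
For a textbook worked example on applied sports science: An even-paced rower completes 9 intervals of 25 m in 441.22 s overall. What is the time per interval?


Split time = total_time / n_laps = 441.22 / 9
Split time = 49.0244 s per lap

49.0244 s


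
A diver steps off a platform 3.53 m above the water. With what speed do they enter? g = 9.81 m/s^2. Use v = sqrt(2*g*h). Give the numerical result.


v = sqrt(2 * g * h)
v = sqrt(2 * 9.81 * 3.53)
v = sqrt(69.2586) = 8.3222 m/s

8.3222 m/s


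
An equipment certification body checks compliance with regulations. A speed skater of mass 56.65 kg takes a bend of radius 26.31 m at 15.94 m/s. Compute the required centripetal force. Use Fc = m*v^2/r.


Fc = m * v^2 / r
v^2 = 15.94^2 = 254.0836
Fc = 56.65 * 254.0836 / 26.31
Fc = 14393.8359 / 26.31 = 547.0861 N

547.0861 N


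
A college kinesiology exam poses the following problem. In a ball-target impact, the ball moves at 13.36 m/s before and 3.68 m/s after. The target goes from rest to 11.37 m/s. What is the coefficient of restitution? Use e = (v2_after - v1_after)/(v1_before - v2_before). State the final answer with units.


e = (v2_after - v1_after) / (v1_before - v2_before)
Numerator = 11.37 - 3.68 = 7.69
Denominator = 13.36 - 0 = 13.36
e = 7.69 / 13.36 = 0.5756

0.5756


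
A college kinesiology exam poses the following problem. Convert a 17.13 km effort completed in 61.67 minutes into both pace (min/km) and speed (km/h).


Pace = time / distance = 61.67 min / 17.13 km = 3.6001 min/km
Speed = distance / time_in_hours = 17.13 / 1.0278 hr
Speed = 16.6661 km/h

3.6001 min/km, 16.6661 km/h


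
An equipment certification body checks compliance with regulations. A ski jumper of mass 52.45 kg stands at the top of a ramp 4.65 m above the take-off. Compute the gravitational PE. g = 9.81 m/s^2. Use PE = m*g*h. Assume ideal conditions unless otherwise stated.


PE = m * g * h
PE = 52.45 * 9.81 * 4.65
PE = 514.5345 * 4.65 = 2392.5854 J

2392.5854 J


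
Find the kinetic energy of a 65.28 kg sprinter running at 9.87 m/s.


KE = 0.5 * m * v^2
KE = 0.5 * 65.28 * 9.87^2
KE = 0.5 * 65.28 * 97.4169 = 3179.6876 J

3179.6876 J


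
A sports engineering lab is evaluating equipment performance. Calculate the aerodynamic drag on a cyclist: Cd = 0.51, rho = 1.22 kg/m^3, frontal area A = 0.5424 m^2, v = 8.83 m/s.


Fd = 0.5 * Cd * rho * A * v^2
Fd = 0.5 * 0.51 * 1.22 * 0.5424 * 8.83^2
v^2 = 77.9689
Fd = 0.5 * 0.51 * 1.22 * 0.5424 * 77.9689 = 13.1565 N

13.1565 N


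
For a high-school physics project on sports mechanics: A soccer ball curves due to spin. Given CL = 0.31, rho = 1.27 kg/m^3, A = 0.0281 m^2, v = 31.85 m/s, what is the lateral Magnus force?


FM = 0.5 * CL * rho * A * v^2
FM = 0.5 * 0.31 * 1.27 * 0.0281 * 31.85^2
v^2 = 1014.4225
FM = 0.5 * 0.31 * 1.27 * 0.0281 * 1014.4225 = 5.6113 N

5.6113 N


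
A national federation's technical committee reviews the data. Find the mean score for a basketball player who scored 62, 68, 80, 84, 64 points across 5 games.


Average = sum / n
Sum = 358
Average = 358 / 5 = 71.6

71.6


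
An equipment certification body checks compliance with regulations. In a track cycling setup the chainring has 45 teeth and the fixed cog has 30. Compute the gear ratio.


GR = front_teeth / rear_teeth
GR = 45 / 30
GR = 1.5

1.5


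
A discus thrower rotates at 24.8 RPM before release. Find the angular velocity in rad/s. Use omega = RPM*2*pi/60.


omega = RPM * 2 * pi / 60
omega = 24.8 * 2 * 3.14159 / 60
omega = 155.823 / 60 = 2.597 rad/s

2.597 rad/s


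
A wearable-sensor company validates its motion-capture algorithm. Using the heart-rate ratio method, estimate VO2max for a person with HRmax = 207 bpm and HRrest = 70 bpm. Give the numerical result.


VO2max = 15.3 * HRmax / HRrest
VO2max = 15.3 * 207 / 70
VO2max = 3167.1 / 70 = 45.2443 mL/kg/min

45.2443 mL/kg/min


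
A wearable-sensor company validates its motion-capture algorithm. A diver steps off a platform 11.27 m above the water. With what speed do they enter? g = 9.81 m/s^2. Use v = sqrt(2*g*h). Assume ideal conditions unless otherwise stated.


v = sqrt(2 * g * h)
v = sqrt(2 * 9.81 * 11.27)
v = sqrt(221.1174) = 14.87 m/s

14.87 m/s


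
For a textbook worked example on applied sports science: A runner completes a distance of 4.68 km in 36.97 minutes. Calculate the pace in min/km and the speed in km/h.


Pace = time / distance = 36.97 min / 4.68 km = 7.8996 min/km
Speed = distance / time_in_hours = 4.68 / 0.6162 hr
Speed = 7.5953 km/h

7.8996 min/km, 7.5953 km/h


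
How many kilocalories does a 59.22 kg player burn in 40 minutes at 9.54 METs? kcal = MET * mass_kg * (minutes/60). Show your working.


kcal = MET * mass * time_hr
Convert time: 40 min = 0.6667 hr
kcal = 9.54 * 59.22 * 0.6667
kcal = 376.6392 kcal

376.6392 kcal


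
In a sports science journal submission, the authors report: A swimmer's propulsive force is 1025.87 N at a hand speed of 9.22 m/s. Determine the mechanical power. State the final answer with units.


P = F * v
P = 1025.87 * 9.22
P = 9458.5214 W

9458.5214 W


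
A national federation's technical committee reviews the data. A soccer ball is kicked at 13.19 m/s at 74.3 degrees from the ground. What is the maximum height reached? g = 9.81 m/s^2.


H = (v*sin(theta))^2 / (2*g)
vy = v*sin(theta) = 13.19 * sin(74.3 deg) = 12.6979 m/s
H = vy^2 / (2*g) = 161.2368 / (2*9.81)
H = 161.2368 / 19.62 = 8.218 m

8.218 m


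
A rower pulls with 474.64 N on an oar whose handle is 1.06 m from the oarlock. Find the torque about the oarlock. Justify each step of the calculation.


tau = F * d
tau = 474.64 * 1.06
tau = 503.1184 N*m

503.1184 N*m


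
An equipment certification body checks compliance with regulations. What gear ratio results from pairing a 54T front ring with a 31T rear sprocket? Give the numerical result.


GR = front_teeth / rear_teeth
GR = 54 / 31
GR = 1.7419

1.7419


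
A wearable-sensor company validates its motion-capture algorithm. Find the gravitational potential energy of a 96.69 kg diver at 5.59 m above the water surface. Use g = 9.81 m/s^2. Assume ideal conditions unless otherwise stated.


PE = m * g * h
PE = 96.69 * 9.81 * 5.59
PE = 948.5289 * 5.59 = 5302.2766 J

5302.2766 J


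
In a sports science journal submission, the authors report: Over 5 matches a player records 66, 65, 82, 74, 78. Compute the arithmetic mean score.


Average = sum / n
Sum = 365
Average = 365 / 5 = 73

73


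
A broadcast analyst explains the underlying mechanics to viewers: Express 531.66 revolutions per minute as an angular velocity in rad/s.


omega = RPM * 2 * pi / 60
omega = 531.66 * 2 * 3.14159 / 60
omega = 3340.5183 / 60 = 55.6753 rad/s

55.6753 rad/s


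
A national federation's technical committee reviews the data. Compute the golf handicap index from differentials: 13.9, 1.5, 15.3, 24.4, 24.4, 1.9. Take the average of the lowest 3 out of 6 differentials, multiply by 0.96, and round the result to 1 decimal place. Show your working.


All differentials: 13.9, 1.5, 15.3, 24.4, 24.4, 1.9
Sorted: 1.5, 1.9, 13.9, 15.3, 24.4, 24.4
Best 3: 1.5, 1.9, 13.9
Average of best = 17.3 / 3 = 5.7667
Raw index = 5.7667 * 0.96 = 5.536
Handicap index = round(5.536, 1) = 5.5

5.5


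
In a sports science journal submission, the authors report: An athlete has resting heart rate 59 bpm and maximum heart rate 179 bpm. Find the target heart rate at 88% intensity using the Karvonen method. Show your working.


Target = HRrest + pct*(HRmax - HRrest)
Heart rate reserve = HRmax - HRrest = 179 - 59 = 120 bpm
Fraction = 88% = 0.88
Target = 59 + 0.88 * 120
Target = 59 + 105.6 = 164.6 bpm

164.6 bpm


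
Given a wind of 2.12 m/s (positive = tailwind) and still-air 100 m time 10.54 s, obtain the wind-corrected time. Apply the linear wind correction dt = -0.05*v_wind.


dt = -0.05 * v_wind = -0.05 * 2.12 = -0.106 s
t_corrected = t_still + dt = 10.54 + (-0.106)
t_corrected = 10.434 s

10.434 s


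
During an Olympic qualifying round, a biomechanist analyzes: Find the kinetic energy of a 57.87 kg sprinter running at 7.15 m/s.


KE = 0.5 * m * v^2
KE = 0.5 * 57.87 * 7.15^2
KE = 0.5 * 57.87 * 51.1225 = 1479.2295 J

1479.2295 J


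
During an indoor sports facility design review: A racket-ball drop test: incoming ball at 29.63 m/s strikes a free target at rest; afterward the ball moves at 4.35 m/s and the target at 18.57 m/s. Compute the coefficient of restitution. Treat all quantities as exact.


e = (v2_after - v1_after) / (v1_before - v2_before)
Numerator = 18.57 - 4.35 = 14.22
Denominator = 29.63 - 0 = 29.63
e = 14.22 / 29.63 = 0.4799

0.4799


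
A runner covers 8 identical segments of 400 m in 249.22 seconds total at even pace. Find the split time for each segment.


Split time = total_time / n_laps = 249.22 / 8
Split time = 31.1525 s per lap

31.1525 s


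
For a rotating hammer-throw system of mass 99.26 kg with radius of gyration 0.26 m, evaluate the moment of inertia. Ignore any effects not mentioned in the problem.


I = m * k^2
I = 99.26 * 0.26^2
I = 99.26 * 0.0676 = 6.71 kg*m^2

6.71 kg*m^2


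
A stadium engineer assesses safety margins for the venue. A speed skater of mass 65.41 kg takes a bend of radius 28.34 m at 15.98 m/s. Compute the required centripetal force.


Fc = m * v^2 / r
v^2 = 15.98^2 = 255.3604
Fc = 65.41 * 255.3604 / 28.34
Fc = 16703.1238 / 28.34 = 589.3833 N

589.3833 N


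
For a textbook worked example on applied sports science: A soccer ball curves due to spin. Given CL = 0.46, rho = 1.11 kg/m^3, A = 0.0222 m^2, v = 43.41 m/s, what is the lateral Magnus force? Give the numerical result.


FM = 0.5 * CL * rho * A * v^2
FM = 0.5 * 0.46 * 1.11 * 0.0222 * 43.41^2
v^2 = 1884.4281
FM = 0.5 * 0.46 * 1.11 * 0.0222 * 1884.4281 = 10.6803 N

10.6803 N


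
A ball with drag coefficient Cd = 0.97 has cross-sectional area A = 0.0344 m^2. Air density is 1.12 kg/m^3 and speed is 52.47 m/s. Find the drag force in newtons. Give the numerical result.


Fd = 0.5 * Cd * rho * A * v^2
Fd = 0.5 * 0.97 * 1.12 * 0.0344 * 52.47^2
v^2 = 2753.1009
Fd = 0.5 * 0.97 * 1.12 * 0.0344 * 2753.1009 = 51.4447 N

51.4447 N


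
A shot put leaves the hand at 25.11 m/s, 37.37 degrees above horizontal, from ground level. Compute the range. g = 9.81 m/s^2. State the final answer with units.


R = v^2 * sin(2*theta) / g
Convert angle to radians: theta = 37.37 deg = 0.6522 rad
sin(2*theta) = sin(1.3045) = 0.9647
R = 25.11^2 * 0.9647 / 9.81
R = 630.5121 * 0.9647 / 9.81 = 62.0062 m

62.0062 m


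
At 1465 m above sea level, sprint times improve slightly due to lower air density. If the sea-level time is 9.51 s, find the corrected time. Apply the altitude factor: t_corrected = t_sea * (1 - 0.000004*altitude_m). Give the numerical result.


Correction factor = 1 - 0.000004 * 1465 = 0.99414
t_corrected = t_sea * factor = 9.51 * 0.99414
t_corrected = 9.4543 s

9.4543 s


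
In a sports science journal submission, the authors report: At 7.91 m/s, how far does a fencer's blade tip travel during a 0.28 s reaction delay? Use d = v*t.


d = v * t
d = 7.91 * 0.28
d = 2.2148 m

2.2148 m


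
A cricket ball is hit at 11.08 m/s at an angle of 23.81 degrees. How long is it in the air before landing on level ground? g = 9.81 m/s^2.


T = 2*v*sin(theta)/g
sin(theta) = sin(23.81 deg) = 0.4037
T = 2*11.08*0.4037 / 9.81
T = 8.9461 / 9.81 = 0.9119 s

0.9119 s


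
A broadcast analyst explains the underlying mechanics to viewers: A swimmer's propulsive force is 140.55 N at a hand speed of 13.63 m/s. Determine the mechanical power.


P = F * v
P = 140.55 * 13.63
P = 1915.6965 W

1915.6965 W


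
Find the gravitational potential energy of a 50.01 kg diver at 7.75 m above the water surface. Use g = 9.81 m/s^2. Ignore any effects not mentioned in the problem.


PE = m * g * h
PE = 50.01 * 9.81 * 7.75
PE = 490.5981 * 7.75 = 3802.1353 J

3802.1353 J


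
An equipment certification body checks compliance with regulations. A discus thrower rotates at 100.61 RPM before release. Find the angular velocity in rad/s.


omega = RPM * 2 * pi / 60
omega = 100.61 * 2 * 3.14159 / 60
omega = 632.1513 / 60 = 10.5359 rad/s

10.5359 rad/s


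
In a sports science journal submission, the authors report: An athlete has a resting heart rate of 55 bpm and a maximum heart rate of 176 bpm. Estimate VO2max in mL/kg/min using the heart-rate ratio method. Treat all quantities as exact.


VO2max = 15.3 * HRmax / HRrest
VO2max = 15.3 * 176 / 55
VO2max = 2692.8 / 55 = 48.96 mL/kg/min

48.96 mL/kg/min


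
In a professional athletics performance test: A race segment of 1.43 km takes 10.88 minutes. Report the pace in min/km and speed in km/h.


Pace = time / distance = 10.88 min / 1.43 km = 7.6084 min/km
Speed = distance / time_in_hours = 1.43 / 0.1813 hr
Speed = 7.886 km/h

7.6084 min/km, 7.886 km/h


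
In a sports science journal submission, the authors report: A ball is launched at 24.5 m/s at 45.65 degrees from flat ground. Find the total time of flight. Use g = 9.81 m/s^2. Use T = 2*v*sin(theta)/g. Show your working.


T = 2*v*sin(theta)/g
sin(theta) = sin(45.65 deg) = 0.7151
T = 2*24.5*0.7151 / 9.81
T = 35.0391 / 9.81 = 3.5718 s

3.5718 s


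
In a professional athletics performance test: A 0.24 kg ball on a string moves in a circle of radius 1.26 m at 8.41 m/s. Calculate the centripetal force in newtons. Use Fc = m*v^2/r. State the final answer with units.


Fc = m * v^2 / r
v^2 = 8.41^2 = 70.7281
Fc = 0.24 * 70.7281 / 1.26
Fc = 16.9747 / 1.26 = 13.472 N

13.472 N


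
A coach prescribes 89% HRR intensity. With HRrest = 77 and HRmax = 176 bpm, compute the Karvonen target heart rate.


Target = HRrest + pct*(HRmax - HRrest)
Heart rate reserve = HRmax - HRrest = 176 - 77 = 99 bpm
Fraction = 89% = 0.89
Target = 77 + 0.89 * 99
Target = 77 + 88.11 = 165.11 bpm

165.11 bpm


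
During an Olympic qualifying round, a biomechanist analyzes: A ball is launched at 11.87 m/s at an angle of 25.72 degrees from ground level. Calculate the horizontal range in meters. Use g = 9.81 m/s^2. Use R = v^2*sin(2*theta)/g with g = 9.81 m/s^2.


R = v^2 * sin(2*theta) / g
Convert angle to radians: theta = 25.72 deg = 0.4489 rad
sin(2*theta) = sin(0.8978) = 0.782
R = 11.87^2 * 0.782 / 9.81
R = 140.8969 * 0.782 / 9.81 = 11.2309 m

11.2309 m


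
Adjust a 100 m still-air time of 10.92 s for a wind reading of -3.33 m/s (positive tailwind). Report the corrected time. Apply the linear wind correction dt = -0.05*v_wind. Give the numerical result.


dt = -0.05 * v_wind = -0.05 * -3.33 = 0.1665 s
t_corrected = t_still + dt = 10.92 + (0.1665)
t_corrected = 11.0865 s

11.0865 s


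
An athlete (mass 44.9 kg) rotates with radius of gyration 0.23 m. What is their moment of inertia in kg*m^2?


I = m * k^2
I = 44.9 * 0.23^2
I = 44.9 * 0.0529 = 2.3752 kg*m^2

2.3752 kg*m^2


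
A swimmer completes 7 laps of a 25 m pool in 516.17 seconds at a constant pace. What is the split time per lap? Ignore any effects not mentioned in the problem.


Split time = total_time / n_laps = 516.17 / 7
Split time = 73.7386 s per lap

73.7386 s


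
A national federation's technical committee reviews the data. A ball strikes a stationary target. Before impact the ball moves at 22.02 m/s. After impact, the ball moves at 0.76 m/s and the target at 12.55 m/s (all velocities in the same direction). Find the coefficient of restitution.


e = (v2_after - v1_after) / (v1_before - v2_before)
Numerator = 12.55 - 0.76 = 11.79
Denominator = 22.02 - 0 = 22.02
e = 11.79 / 22.02 = 0.5354

0.5354


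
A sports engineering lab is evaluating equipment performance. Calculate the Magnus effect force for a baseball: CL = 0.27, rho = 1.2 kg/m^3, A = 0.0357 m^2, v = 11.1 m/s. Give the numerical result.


FM = 0.5 * CL * rho * A * v^2
FM = 0.5 * 0.27 * 1.2 * 0.0357 * 11.1^2
v^2 = 123.21
FM = 0.5 * 0.27 * 1.2 * 0.0357 * 123.21 = 0.7126 N

0.7126 N


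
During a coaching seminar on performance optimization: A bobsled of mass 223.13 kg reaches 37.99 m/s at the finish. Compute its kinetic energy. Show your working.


KE = 0.5 * m * v^2
KE = 0.5 * 223.13 * 37.99^2
KE = 0.5 * 223.13 * 1443.2401 = 161015.0818 J

161015.0818 J


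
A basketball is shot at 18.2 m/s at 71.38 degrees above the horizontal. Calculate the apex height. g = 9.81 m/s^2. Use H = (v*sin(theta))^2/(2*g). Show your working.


H = (v*sin(theta))^2 / (2*g)
vy = v*sin(theta) = 18.2 * sin(71.38 deg) = 17.2474 m/s
H = vy^2 / (2*g) = 297.4713 / (2*9.81)
H = 297.4713 / 19.62 = 15.1616 m

15.1616 m


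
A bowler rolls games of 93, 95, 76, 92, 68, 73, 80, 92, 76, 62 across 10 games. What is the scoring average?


Average = sum / n
Sum = 807
Average = 807 / 10 = 80.7

80.7


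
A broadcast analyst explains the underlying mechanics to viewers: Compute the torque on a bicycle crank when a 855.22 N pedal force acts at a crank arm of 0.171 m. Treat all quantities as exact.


tau = F * d
tau = 855.22 * 0.171
tau = 146.2426 N*m

146.2426 N*m


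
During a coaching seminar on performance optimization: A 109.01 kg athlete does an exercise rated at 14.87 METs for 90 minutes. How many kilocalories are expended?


kcal = MET * mass * time_hr
Convert time: 90 min = 1.5 hr
kcal = 14.87 * 109.01 * 1.5
kcal = 2431.468 kcal

2431.468 kcal


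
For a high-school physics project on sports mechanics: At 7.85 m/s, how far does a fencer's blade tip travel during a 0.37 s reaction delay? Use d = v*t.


d = v * t
d = 7.85 * 0.37
d = 2.9045 m

2.9045 m


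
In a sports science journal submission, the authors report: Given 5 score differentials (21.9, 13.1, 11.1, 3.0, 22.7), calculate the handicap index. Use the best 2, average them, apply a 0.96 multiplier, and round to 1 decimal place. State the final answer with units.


All differentials: 21.9, 13.1, 11.1, 3.0, 22.7
Sorted: 3.0, 11.1, 13.1, 21.9, 22.7
Best 2: 3.0, 11.1
Average of best = 14.1 / 2 = 7.05
Raw index = 7.05 * 0.96 = 6.768
Handicap index = round(6.768, 1) = 6.8

6.8


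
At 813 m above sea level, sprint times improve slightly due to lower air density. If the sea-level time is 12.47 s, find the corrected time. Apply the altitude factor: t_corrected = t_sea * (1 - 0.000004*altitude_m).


Correction factor = 1 - 0.000004 * 813 = 0.996748
t_corrected = t_sea * factor = 12.47 * 0.996748
t_corrected = 12.4294 s

12.4294 s


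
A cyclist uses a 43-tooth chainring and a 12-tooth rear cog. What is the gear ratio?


GR = front_teeth / rear_teeth
GR = 43 / 12
GR = 3.5833

3.5833


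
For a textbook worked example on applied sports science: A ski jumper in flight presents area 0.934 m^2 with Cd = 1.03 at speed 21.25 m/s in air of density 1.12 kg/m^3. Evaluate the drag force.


Fd = 0.5 * Cd * rho * A * v^2
Fd = 0.5 * 1.03 * 1.12 * 0.934 * 21.25^2
v^2 = 451.5625
Fd = 0.5 * 1.03 * 1.12 * 0.934 * 451.5625 = 243.2708 N

243.2708 N


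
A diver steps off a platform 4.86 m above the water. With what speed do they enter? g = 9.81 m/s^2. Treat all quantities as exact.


v = sqrt(2 * g * h)
v = sqrt(2 * 9.81 * 4.86)
v = sqrt(95.3532) = 9.7649 m/s

9.7649 m/s


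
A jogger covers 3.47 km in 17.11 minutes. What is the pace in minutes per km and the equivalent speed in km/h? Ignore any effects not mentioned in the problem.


Pace = time / distance = 17.11 min / 3.47 km = 4.9308 min/km
Speed = distance / time_in_hours = 3.47 / 0.2852 hr
Speed = 12.1683 km/h

4.9308 min/km, 12.1683 km/h


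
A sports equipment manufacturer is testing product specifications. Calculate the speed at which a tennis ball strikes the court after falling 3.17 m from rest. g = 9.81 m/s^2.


v = sqrt(2 * g * h)
v = sqrt(2 * 9.81 * 3.17)
v = sqrt(62.1954) = 7.8864 m/s

7.8864 m/s


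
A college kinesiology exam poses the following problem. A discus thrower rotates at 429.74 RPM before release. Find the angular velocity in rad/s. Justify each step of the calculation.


omega = RPM * 2 * pi / 60
omega = 429.74 * 2 * 3.14159 / 60
omega = 2700.1361 / 60 = 45.0023 rad/s

45.0023 rad/s


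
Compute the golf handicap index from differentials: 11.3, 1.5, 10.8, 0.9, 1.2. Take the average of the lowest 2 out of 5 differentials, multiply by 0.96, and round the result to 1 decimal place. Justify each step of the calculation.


All differentials: 11.3, 1.5, 10.8, 0.9, 1.2
Sorted: 0.9, 1.2, 1.5, 10.8, 11.3
Best 2: 0.9, 1.2
Average of best = 2.1 / 2 = 1.05
Raw index = 1.05 * 0.96 = 1.008
Handicap index = round(1.008, 1) = 1.0

1.0


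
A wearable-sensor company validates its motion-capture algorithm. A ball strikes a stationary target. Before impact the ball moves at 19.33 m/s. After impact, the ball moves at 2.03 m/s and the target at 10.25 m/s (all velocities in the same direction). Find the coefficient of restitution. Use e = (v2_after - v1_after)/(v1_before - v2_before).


e = (v2_after - v1_after) / (v1_before - v2_before)
Numerator = 10.25 - 2.03 = 8.22
Denominator = 19.33 - 0 = 19.33
e = 8.22 / 19.33 = 0.4252

0.4252


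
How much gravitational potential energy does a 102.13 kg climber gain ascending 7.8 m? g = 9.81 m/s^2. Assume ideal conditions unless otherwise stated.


PE = m * g * h
PE = 102.13 * 9.81 * 7.8
PE = 1001.8953 * 7.8 = 7814.7833 J

7814.7833 J


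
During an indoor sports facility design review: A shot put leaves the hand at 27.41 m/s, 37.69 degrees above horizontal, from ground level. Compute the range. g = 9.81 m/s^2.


R = v^2 * sin(2*theta) / g
Convert angle to radians: theta = 37.69 deg = 0.6578 rad
sin(2*theta) = sin(1.3156) = 0.9676
R = 27.41^2 * 0.9676 / 9.81
R = 751.3081 * 0.9676 / 9.81 = 74.1062 m

74.1062 m


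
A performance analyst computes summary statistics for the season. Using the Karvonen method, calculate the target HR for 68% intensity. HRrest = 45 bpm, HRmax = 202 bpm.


Target = HRrest + pct*(HRmax - HRrest)
Heart rate reserve = HRmax - HRrest = 202 - 45 = 157 bpm
Fraction = 68% = 0.68
Target = 45 + 0.68 * 157
Target = 45 + 106.76 = 151.76 bpm

151.76 bpm


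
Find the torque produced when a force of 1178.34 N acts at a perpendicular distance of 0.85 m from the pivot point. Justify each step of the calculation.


tau = F * d
tau = 1178.34 * 0.85
tau = 1001.589 N*m

1001.589 N*m
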